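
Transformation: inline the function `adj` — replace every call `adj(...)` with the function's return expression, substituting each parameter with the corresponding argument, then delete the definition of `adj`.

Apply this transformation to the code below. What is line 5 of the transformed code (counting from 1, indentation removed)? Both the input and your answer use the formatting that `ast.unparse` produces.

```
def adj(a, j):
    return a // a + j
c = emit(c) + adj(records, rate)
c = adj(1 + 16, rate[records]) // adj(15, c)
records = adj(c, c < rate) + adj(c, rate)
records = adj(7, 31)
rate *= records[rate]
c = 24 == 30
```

Transformed code:
c = emit(c) + (records // records + rate)
c = ((1 + 16) // (1 + 16) + rate[records]) // (15 // 15 + c)
records = c // c + (c < rate) + (c // c + rate)
records = 7 // 7 + 31
rate *= records[rate]
c = 24 == 30

rate *= records[rate]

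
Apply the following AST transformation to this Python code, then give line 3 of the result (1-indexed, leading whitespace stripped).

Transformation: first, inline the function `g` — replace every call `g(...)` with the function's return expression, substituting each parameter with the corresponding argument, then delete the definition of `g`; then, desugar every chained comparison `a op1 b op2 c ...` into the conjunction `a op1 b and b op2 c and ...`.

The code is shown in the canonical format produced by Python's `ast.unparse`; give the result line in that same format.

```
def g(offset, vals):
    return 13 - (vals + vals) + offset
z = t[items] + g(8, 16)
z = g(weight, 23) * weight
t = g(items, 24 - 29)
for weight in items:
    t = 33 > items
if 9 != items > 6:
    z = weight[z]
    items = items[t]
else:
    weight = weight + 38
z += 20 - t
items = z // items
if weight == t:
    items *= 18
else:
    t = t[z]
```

t = 13 - (24 - 29 + (24 - 29)) + items

Transformed code:
z = t[items] + (13 - (16 + 16) + 8)
z = (13 - (23 + 23) + weight) * weight
t = 13 - (24 - 29 + (24 - 29)) + items
for weight in items:
    t = 33 > items
if 9 != items and items > 6:
    z = weight[z]
    items = items[t]
else:
    weight = weight + 38
z += 20 - t
items = z // items
if weight == t:
    items *= 18
else:
    t = t[z]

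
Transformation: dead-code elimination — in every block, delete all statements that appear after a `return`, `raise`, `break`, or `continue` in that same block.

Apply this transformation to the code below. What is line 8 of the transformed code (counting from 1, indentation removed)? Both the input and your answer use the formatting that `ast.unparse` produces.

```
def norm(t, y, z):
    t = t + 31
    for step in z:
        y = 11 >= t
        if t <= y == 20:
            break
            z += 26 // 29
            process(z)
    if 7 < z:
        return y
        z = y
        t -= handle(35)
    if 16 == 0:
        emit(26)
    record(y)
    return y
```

return y

Transformed code:
def norm(t, y, z):
    t = t + 31
    for step in z:
        y = 11 >= t
        if t <= y == 20:
            break
    if 7 < z:
        return y
    if 16 == 0:
        emit(26)
    record(y)
    return y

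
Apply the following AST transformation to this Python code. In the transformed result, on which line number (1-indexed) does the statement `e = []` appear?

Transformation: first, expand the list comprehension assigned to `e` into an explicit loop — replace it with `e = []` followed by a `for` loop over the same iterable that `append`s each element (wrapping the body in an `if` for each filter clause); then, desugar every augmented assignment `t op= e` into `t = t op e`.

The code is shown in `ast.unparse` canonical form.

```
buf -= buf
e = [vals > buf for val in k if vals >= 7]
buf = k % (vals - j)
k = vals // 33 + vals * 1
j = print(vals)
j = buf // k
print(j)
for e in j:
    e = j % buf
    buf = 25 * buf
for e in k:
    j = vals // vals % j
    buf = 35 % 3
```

Transformed code:
buf = buf - buf
e = []
for val in k:
    if vals >= 7:
        e.append(vals > buf)
buf = k % (vals - j)
k = vals // 33 + vals * 1
j = print(vals)
j = buf // k
print(j)
for e in j:
    e = j % buf
    buf = 25 * buf
for e in k:
    j = vals // vals % j
    buf = 35 % 3

2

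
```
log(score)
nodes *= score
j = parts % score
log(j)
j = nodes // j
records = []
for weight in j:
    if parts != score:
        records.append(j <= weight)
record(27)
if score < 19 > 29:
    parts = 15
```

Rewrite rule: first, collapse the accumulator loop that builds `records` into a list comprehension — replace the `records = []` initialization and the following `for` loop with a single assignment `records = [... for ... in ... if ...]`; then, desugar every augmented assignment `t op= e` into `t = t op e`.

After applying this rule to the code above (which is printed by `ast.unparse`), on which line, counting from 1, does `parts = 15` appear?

9

Transformed code:
log(score)
nodes = nodes * score
j = parts % score
log(j)
j = nodes // j
records = [j <= weight for weight in j if parts != score]
record(27)
if score < 19 > 29:
    parts = 15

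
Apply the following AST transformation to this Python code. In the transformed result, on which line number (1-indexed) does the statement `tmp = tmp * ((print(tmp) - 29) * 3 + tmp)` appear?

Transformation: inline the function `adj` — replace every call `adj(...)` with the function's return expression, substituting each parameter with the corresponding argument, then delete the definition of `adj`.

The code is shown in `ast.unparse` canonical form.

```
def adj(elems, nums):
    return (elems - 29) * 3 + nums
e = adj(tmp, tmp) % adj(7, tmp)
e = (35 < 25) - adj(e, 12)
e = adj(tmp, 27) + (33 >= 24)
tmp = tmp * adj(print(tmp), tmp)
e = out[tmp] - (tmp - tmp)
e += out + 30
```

Transformed code:
e = ((tmp - 29) * 3 + tmp) % ((7 - 29) * 3 + tmp)
e = (35 < 25) - ((e - 29) * 3 + 12)
e = (tmp - 29) * 3 + 27 + (33 >= 24)
tmp = tmp * ((print(tmp) - 29) * 3 + tmp)
e = out[tmp] - (tmp - tmp)
e += out + 30

4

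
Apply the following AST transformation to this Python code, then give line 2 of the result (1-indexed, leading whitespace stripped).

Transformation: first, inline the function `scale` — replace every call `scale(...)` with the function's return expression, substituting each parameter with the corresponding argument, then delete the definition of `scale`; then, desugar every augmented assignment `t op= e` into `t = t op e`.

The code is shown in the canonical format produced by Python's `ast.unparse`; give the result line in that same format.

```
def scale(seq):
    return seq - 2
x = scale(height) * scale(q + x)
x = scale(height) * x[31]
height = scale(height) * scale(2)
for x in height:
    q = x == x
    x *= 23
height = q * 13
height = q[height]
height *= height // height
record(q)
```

Transformed code:
x = (height - 2) * (q + x - 2)
x = (height - 2) * x[31]
height = (height - 2) * (2 - 2)
for x in height:
    q = x == x
    x = x * 23
height = q * 13
height = q[height]
height = height * (height // height)
record(q)

x = (height - 2) * x[31]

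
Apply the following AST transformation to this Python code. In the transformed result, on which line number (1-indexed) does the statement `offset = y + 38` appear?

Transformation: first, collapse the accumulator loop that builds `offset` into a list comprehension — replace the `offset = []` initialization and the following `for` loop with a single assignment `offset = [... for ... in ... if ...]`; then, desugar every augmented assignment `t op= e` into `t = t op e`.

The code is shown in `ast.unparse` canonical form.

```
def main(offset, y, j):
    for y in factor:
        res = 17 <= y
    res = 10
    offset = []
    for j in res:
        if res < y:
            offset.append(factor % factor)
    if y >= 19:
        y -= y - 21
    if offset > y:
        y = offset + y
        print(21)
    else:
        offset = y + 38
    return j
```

12

Transformed code:
def main(offset, y, j):
    for y in factor:
        res = 17 <= y
    res = 10
    offset = [factor % factor for j in res if res < y]
    if y >= 19:
        y = y - (y - 21)
    if offset > y:
        y = offset + y
        print(21)
    else:
        offset = y + 38
    return j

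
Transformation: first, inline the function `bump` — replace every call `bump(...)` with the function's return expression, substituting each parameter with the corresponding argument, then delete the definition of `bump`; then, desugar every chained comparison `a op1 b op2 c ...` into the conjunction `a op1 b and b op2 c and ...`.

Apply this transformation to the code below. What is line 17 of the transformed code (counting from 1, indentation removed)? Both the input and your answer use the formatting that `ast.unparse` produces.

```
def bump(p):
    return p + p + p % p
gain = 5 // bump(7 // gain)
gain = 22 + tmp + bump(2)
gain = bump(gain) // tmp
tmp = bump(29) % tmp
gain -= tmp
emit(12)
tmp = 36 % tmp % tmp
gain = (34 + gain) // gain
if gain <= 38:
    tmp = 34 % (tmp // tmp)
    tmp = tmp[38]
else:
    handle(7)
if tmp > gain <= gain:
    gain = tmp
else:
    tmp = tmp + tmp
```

Transformed code:
gain = 5 // (7 // gain + 7 // gain + 7 // gain % (7 // gain))
gain = 22 + tmp + (2 + 2 + 2 % 2)
gain = (gain + gain + gain % gain) // tmp
tmp = (29 + 29 + 29 % 29) % tmp
gain -= tmp
emit(12)
tmp = 36 % tmp % tmp
gain = (34 + gain) // gain
if gain <= 38:
    tmp = 34 % (tmp // tmp)
    tmp = tmp[38]
else:
    handle(7)
if tmp > gain and gain <= gain:
    gain = tmp
else:
    tmp = tmp + tmp

tmp = tmp + tmp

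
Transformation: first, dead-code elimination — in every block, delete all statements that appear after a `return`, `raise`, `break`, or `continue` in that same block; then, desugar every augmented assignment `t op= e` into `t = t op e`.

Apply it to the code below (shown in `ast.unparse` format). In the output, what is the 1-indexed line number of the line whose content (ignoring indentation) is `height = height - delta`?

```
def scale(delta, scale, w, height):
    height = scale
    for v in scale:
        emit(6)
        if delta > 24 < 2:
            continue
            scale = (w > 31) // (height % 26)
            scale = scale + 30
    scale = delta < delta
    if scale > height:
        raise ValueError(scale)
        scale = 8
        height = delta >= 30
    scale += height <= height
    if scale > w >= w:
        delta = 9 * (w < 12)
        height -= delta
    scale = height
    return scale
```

Transformed code:
def scale(delta, scale, w, height):
    height = scale
    for v in scale:
        emit(6)
        if delta > 24 < 2:
            continue
    scale = delta < delta
    if scale > height:
        raise ValueError(scale)
    scale = scale + (height <= height)
    if scale > w >= w:
        delta = 9 * (w < 12)
        height = height - delta
    scale = height
    return scale

13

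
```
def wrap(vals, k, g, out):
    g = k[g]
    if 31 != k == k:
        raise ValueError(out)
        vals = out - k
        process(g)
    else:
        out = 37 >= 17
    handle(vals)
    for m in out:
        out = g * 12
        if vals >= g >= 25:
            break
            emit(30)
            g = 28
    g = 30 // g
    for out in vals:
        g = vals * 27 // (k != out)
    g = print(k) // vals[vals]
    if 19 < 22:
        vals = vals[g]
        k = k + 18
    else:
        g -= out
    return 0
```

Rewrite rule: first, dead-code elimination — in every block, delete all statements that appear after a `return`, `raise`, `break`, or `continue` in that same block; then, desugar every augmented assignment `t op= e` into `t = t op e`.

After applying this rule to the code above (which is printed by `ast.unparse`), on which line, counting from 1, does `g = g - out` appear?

Transformed code:
def wrap(vals, k, g, out):
    g = k[g]
    if 31 != k == k:
        raise ValueError(out)
    else:
        out = 37 >= 17
    handle(vals)
    for m in out:
        out = g * 12
        if vals >= g >= 25:
            break
    g = 30 // g
    for out in vals:
        g = vals * 27 // (k != out)
    g = print(k) // vals[vals]
    if 19 < 22:
        vals = vals[g]
        k = k + 18
    else:
        g = g - out
    return 0

20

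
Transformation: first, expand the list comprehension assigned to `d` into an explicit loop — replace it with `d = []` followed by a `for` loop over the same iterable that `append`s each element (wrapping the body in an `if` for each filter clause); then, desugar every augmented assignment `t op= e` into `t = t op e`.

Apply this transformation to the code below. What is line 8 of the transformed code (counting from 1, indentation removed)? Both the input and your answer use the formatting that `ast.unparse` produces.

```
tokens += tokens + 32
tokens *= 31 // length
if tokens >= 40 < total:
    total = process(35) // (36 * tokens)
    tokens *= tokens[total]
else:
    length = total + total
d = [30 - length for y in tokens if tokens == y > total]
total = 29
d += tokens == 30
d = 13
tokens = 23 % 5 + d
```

Transformed code:
tokens = tokens + (tokens + 32)
tokens = tokens * (31 // length)
if tokens >= 40 < total:
    total = process(35) // (36 * tokens)
    tokens = tokens * tokens[total]
else:
    length = total + total
d = []
for y in tokens:
    if tokens == y > total:
        d.append(30 - length)
total = 29
d = d + (tokens == 30)
d = 13
tokens = 23 % 5 + d

d = []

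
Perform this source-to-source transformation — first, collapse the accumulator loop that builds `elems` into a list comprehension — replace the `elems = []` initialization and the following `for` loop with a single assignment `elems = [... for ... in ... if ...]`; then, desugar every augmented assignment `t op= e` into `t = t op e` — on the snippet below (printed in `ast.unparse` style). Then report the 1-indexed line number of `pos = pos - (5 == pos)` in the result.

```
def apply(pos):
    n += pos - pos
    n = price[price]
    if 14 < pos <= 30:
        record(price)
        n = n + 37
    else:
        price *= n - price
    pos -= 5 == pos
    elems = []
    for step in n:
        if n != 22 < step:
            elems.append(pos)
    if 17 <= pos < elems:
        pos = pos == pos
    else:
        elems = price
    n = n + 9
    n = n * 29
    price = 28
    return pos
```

Transformed code:
def apply(pos):
    n = n + (pos - pos)
    n = price[price]
    if 14 < pos <= 30:
        record(price)
        n = n + 37
    else:
        price = price * (n - price)
    pos = pos - (5 == pos)
    elems = [pos for step in n if n != 22 < step]
    if 17 <= pos < elems:
        pos = pos == pos
    else:
        elems = price
    n = n + 9
    n = n * 29
    price = 28
    return pos

9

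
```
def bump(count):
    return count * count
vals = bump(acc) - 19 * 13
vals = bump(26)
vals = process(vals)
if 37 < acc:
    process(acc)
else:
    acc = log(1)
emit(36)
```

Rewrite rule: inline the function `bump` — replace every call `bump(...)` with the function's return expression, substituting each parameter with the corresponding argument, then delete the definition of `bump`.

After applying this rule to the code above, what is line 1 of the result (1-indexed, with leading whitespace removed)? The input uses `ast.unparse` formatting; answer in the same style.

Transformed code:
vals = acc * acc - 19 * 13
vals = 26 * 26
vals = process(vals)
if 37 < acc:
    process(acc)
else:
    acc = log(1)
emit(36)

vals = acc * acc - 19 * 13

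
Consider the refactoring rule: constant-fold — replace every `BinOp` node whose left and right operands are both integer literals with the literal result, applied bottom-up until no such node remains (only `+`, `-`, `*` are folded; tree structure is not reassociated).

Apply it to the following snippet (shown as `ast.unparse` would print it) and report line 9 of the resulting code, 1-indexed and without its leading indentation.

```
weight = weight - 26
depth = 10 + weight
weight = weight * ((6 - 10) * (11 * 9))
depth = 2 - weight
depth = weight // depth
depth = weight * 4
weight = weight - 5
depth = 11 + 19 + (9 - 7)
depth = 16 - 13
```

Transformed code:
weight = weight - 26
depth = 10 + weight
weight = weight * -396
depth = 2 - weight
depth = weight // depth
depth = weight * 4
weight = weight - 5
depth = 32
depth = 3

depth = 3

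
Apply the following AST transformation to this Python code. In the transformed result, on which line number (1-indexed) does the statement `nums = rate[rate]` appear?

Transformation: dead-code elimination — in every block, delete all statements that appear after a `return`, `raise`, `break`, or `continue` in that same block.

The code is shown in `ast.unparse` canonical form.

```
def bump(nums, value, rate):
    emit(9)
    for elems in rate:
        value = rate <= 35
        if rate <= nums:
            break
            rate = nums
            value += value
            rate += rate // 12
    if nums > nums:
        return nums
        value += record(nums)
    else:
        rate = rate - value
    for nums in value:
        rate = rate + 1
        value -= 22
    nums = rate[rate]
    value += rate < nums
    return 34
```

14

Transformed code:
def bump(nums, value, rate):
    emit(9)
    for elems in rate:
        value = rate <= 35
        if rate <= nums:
            break
    if nums > nums:
        return nums
    else:
        rate = rate - value
    for nums in value:
        rate = rate + 1
        value -= 22
    nums = rate[rate]
    value += rate < nums
    return 34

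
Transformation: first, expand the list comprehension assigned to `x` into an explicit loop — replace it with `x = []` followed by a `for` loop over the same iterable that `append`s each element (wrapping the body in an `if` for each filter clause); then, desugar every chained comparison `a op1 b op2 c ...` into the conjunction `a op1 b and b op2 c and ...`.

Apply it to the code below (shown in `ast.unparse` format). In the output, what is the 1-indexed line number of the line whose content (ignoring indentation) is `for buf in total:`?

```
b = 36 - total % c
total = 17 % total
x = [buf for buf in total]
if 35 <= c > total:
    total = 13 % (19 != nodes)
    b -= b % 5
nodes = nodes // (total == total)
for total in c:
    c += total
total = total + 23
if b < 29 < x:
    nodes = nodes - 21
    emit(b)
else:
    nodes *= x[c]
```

Transformed code:
b = 36 - total % c
total = 17 % total
x = []
for buf in total:
    x.append(buf)
if 35 <= c and c > total:
    total = 13 % (19 != nodes)
    b -= b % 5
nodes = nodes // (total == total)
for total in c:
    c += total
total = total + 23
if b < 29 and 29 < x:
    nodes = nodes - 21
    emit(b)
else:
    nodes *= x[c]

4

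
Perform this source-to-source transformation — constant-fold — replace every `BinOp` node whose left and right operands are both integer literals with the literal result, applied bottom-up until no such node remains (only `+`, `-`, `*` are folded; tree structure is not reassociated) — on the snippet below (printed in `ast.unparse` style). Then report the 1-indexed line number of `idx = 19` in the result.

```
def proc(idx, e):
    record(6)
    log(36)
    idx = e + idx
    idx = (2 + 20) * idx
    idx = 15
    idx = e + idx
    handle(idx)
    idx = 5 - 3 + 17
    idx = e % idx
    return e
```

Transformed code:
def proc(idx, e):
    record(6)
    log(36)
    idx = e + idx
    idx = 22 * idx
    idx = 15
    idx = e + idx
    handle(idx)
    idx = 19
    idx = e % idx
    return e

9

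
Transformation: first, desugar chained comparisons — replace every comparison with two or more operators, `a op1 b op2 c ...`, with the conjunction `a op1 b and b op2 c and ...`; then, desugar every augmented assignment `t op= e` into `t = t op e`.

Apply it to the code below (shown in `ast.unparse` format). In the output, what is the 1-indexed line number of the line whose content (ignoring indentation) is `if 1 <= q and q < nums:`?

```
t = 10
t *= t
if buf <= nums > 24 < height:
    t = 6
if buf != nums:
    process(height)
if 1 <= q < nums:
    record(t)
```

Transformed code:
t = 10
t = t * t
if buf <= nums and nums > 24 and (24 < height):
    t = 6
if buf != nums:
    process(height)
if 1 <= q and q < nums:
    record(t)

7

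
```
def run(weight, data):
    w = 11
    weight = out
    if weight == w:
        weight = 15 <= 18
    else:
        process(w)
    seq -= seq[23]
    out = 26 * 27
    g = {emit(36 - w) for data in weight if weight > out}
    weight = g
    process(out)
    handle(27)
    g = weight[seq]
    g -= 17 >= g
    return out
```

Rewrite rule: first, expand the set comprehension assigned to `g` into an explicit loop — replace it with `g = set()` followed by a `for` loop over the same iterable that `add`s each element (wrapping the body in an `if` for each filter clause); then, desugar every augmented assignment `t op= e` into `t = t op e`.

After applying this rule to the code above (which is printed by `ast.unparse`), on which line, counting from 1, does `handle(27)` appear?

Transformed code:
def run(weight, data):
    w = 11
    weight = out
    if weight == w:
        weight = 15 <= 18
    else:
        process(w)
    seq = seq - seq[23]
    out = 26 * 27
    g = set()
    for data in weight:
        if weight > out:
            g.add(emit(36 - w))
    weight = g
    process(out)
    handle(27)
    g = weight[seq]
    g = g - (17 >= g)
    return out

16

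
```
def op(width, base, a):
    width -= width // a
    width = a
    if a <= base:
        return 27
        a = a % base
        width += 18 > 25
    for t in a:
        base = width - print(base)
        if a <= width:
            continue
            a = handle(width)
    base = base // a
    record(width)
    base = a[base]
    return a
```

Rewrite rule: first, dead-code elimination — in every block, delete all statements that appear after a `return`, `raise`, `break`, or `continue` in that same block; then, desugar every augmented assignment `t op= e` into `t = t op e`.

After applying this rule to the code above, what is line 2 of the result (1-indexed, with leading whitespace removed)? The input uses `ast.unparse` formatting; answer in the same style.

Transformed code:
def op(width, base, a):
    width = width - width // a
    width = a
    if a <= base:
        return 27
    for t in a:
        base = width - print(base)
        if a <= width:
            continue
    base = base // a
    record(width)
    base = a[base]
    return a

width = width - width // a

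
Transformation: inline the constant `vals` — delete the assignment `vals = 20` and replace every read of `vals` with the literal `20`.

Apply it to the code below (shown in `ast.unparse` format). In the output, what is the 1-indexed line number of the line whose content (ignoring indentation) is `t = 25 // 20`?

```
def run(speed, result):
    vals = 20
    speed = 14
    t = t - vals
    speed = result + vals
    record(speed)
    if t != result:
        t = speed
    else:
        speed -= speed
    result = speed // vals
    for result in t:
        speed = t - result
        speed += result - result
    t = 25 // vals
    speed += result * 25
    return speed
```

14

Transformed code:
def run(speed, result):
    speed = 14
    t = t - 20
    speed = result + 20
    record(speed)
    if t != result:
        t = speed
    else:
        speed -= speed
    result = speed // 20
    for result in t:
        speed = t - result
        speed += result - result
    t = 25 // 20
    speed += result * 25
    return speed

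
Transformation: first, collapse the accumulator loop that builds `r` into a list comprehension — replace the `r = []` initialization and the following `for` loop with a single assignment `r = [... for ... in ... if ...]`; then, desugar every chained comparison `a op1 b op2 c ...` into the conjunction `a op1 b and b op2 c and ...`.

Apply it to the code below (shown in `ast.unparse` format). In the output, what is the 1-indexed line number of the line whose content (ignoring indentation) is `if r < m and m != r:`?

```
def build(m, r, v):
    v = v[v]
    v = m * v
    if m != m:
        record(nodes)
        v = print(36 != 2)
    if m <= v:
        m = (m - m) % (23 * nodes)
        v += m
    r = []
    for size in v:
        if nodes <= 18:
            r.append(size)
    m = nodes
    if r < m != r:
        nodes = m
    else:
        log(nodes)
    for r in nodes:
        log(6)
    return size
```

Transformed code:
def build(m, r, v):
    v = v[v]
    v = m * v
    if m != m:
        record(nodes)
        v = print(36 != 2)
    if m <= v:
        m = (m - m) % (23 * nodes)
        v += m
    r = [size for size in v if nodes <= 18]
    m = nodes
    if r < m and m != r:
        nodes = m
    else:
        log(nodes)
    for r in nodes:
        log(6)
    return size

12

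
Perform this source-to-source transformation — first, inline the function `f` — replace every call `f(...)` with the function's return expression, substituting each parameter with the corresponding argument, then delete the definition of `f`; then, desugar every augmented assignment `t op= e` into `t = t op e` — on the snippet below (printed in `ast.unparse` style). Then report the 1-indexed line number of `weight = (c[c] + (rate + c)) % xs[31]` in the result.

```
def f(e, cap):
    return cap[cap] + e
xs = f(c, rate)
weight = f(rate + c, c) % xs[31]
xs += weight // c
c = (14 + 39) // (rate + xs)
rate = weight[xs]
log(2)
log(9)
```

2

Transformed code:
xs = rate[rate] + c
weight = (c[c] + (rate + c)) % xs[31]
xs = xs + weight // c
c = (14 + 39) // (rate + xs)
rate = weight[xs]
log(2)
log(9)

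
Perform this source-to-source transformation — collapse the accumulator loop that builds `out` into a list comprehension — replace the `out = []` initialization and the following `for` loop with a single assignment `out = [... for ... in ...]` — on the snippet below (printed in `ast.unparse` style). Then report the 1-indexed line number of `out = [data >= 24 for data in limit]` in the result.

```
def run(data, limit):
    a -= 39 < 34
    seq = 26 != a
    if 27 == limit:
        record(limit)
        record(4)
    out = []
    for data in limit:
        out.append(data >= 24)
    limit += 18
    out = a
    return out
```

Transformed code:
def run(data, limit):
    a -= 39 < 34
    seq = 26 != a
    if 27 == limit:
        record(limit)
        record(4)
    out = [data >= 24 for data in limit]
    limit += 18
    out = a
    return out

7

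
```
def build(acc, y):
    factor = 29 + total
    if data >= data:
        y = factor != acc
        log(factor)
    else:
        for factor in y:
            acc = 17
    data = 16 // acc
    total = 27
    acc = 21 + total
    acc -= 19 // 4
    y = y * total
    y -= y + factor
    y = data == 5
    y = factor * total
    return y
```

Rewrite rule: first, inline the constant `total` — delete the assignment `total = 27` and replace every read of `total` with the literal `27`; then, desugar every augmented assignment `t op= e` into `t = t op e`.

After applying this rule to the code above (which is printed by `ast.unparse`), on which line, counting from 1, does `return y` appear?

16

Transformed code:
def build(acc, y):
    factor = 29 + 27
    if data >= data:
        y = factor != acc
        log(factor)
    else:
        for factor in y:
            acc = 17
    data = 16 // acc
    acc = 21 + 27
    acc = acc - 19 // 4
    y = y * 27
    y = y - (y + factor)
    y = data == 5
    y = factor * 27
    return y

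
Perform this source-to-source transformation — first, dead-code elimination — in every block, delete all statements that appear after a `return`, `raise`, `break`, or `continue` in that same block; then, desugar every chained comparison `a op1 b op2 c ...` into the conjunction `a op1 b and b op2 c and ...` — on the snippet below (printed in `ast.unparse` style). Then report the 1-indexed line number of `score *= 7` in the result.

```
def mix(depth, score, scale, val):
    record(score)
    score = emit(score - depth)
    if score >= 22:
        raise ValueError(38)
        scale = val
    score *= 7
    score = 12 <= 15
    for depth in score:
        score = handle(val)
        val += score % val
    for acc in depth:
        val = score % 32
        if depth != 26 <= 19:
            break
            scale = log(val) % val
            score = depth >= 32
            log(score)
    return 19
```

Transformed code:
def mix(depth, score, scale, val):
    record(score)
    score = emit(score - depth)
    if score >= 22:
        raise ValueError(38)
    score *= 7
    score = 12 <= 15
    for depth in score:
        score = handle(val)
        val += score % val
    for acc in depth:
        val = score % 32
        if depth != 26 and 26 <= 19:
            break
    return 19

6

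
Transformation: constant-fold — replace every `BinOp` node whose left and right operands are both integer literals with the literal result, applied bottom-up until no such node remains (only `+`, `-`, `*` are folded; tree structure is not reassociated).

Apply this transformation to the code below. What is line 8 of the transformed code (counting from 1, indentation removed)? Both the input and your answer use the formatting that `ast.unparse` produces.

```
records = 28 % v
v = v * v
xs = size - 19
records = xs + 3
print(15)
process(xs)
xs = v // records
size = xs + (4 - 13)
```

size = xs + -9

Transformed code:
records = 28 % v
v = v * v
xs = size - 19
records = xs + 3
print(15)
process(xs)
xs = v // records
size = xs + -9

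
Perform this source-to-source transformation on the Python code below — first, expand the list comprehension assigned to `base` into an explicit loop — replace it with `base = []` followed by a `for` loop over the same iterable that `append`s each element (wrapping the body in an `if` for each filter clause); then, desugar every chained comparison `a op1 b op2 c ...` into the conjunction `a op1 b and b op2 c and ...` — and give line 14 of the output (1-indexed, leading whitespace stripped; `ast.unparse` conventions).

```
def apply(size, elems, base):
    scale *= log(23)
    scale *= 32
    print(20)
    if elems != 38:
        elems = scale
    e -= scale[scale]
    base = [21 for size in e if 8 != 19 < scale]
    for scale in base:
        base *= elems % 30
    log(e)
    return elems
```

log(e)

Transformed code:
def apply(size, elems, base):
    scale *= log(23)
    scale *= 32
    print(20)
    if elems != 38:
        elems = scale
    e -= scale[scale]
    base = []
    for size in e:
        if 8 != 19 and 19 < scale:
            base.append(21)
    for scale in base:
        base *= elems % 30
    log(e)
    return elems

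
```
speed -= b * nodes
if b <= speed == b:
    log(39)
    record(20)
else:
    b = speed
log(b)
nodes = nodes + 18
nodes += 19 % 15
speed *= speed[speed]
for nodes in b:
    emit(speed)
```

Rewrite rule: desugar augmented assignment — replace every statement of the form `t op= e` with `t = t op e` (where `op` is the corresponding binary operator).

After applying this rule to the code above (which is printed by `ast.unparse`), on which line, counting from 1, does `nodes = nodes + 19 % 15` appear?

Transformed code:
speed = speed - b * nodes
if b <= speed == b:
    log(39)
    record(20)
else:
    b = speed
log(b)
nodes = nodes + 18
nodes = nodes + 19 % 15
speed = speed * speed[speed]
for nodes in b:
    emit(speed)

9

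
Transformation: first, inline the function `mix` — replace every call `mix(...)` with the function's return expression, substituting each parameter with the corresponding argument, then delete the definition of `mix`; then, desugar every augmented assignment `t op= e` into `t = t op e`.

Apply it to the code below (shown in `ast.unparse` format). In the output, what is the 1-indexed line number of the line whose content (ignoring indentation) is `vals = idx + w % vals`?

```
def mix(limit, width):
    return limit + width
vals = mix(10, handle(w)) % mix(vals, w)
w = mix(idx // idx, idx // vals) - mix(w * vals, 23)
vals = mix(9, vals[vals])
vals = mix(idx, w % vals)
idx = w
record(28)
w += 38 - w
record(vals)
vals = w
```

4

Transformed code:
vals = (10 + handle(w)) % (vals + w)
w = idx // idx + idx // vals - (w * vals + 23)
vals = 9 + vals[vals]
vals = idx + w % vals
idx = w
record(28)
w = w + (38 - w)
record(vals)
vals = w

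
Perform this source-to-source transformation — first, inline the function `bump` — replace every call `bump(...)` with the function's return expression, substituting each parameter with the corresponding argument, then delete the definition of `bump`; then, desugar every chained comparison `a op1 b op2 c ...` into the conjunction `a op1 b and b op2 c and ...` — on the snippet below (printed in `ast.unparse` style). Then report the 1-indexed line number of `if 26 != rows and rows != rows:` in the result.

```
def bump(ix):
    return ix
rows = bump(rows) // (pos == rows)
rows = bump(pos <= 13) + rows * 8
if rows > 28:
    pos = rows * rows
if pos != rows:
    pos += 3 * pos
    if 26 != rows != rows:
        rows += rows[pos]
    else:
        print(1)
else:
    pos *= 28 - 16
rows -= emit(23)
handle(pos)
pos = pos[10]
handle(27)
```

Transformed code:
rows = rows // (pos == rows)
rows = (pos <= 13) + rows * 8
if rows > 28:
    pos = rows * rows
if pos != rows:
    pos += 3 * pos
    if 26 != rows and rows != rows:
        rows += rows[pos]
    else:
        print(1)
else:
    pos *= 28 - 16
rows -= emit(23)
handle(pos)
pos = pos[10]
handle(27)

7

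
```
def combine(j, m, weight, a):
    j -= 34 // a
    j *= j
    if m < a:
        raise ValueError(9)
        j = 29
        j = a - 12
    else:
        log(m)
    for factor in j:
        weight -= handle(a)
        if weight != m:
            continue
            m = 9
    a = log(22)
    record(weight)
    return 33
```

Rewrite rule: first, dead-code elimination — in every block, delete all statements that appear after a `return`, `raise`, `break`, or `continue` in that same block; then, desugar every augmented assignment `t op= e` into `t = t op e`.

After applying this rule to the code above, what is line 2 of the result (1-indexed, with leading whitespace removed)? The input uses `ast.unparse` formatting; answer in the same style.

Transformed code:
def combine(j, m, weight, a):
    j = j - 34 // a
    j = j * j
    if m < a:
        raise ValueError(9)
    else:
        log(m)
    for factor in j:
        weight = weight - handle(a)
        if weight != m:
            continue
    a = log(22)
    record(weight)
    return 33

j = j - 34 // a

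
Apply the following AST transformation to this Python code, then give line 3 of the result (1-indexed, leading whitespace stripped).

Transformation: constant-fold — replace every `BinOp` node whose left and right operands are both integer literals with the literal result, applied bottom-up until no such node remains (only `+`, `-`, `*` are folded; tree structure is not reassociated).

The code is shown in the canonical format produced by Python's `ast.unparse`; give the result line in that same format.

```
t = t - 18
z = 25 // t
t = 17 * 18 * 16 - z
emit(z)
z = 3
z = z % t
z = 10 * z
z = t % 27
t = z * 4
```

Transformed code:
t = t - 18
z = 25 // t
t = 4896 - z
emit(z)
z = 3
z = z % t
z = 10 * z
z = t % 27
t = z * 4

t = 4896 - z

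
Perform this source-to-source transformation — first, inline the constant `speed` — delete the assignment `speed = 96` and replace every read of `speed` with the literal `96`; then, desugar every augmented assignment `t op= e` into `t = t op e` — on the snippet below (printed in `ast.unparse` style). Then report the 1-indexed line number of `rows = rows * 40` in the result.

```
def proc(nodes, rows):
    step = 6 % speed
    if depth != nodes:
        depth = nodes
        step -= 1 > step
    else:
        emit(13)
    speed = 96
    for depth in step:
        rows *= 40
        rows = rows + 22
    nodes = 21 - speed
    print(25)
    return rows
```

9

Transformed code:
def proc(nodes, rows):
    step = 6 % 96
    if depth != nodes:
        depth = nodes
        step = step - (1 > step)
    else:
        emit(13)
    for depth in step:
        rows = rows * 40
        rows = rows + 22
    nodes = 21 - 96
    print(25)
    return rows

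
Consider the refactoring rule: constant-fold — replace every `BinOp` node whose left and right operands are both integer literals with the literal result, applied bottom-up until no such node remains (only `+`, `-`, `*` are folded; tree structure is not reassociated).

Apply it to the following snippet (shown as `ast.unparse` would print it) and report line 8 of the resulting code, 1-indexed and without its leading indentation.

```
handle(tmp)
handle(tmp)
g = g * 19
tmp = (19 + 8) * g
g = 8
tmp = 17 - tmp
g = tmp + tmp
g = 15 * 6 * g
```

Transformed code:
handle(tmp)
handle(tmp)
g = g * 19
tmp = 27 * g
g = 8
tmp = 17 - tmp
g = tmp + tmp
g = 90 * g

g = 90 * g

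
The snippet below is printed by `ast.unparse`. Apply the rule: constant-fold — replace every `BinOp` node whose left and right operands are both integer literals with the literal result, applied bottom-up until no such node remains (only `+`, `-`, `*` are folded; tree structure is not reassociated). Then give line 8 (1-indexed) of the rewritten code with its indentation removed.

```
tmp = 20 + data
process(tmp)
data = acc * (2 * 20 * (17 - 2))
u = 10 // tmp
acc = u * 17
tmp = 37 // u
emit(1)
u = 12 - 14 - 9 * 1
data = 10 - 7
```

Transformed code:
tmp = 20 + data
process(tmp)
data = acc * 600
u = 10 // tmp
acc = u * 17
tmp = 37 // u
emit(1)
u = -11
data = 3

u = -11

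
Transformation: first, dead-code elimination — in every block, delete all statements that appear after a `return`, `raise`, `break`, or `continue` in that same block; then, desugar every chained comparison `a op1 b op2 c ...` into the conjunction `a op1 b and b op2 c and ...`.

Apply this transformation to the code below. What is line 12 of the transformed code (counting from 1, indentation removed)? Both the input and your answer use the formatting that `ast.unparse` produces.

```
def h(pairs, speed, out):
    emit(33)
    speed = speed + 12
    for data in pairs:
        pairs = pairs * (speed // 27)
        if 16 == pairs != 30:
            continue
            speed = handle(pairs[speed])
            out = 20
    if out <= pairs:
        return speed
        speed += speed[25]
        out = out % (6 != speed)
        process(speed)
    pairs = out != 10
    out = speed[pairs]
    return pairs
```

Transformed code:
def h(pairs, speed, out):
    emit(33)
    speed = speed + 12
    for data in pairs:
        pairs = pairs * (speed // 27)
        if 16 == pairs and pairs != 30:
            continue
    if out <= pairs:
        return speed
    pairs = out != 10
    out = speed[pairs]
    return pairs

return pairs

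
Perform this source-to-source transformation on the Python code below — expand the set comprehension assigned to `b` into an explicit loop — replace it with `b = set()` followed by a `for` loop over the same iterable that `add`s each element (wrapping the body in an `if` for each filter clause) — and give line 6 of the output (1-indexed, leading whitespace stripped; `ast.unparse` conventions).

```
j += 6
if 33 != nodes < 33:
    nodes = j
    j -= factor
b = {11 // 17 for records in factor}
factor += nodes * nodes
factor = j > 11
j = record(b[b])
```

Transformed code:
j += 6
if 33 != nodes < 33:
    nodes = j
    j -= factor
b = set()
for records in factor:
    b.add(11 // 17)
factor += nodes * nodes
factor = j > 11
j = record(b[b])

for records in factor:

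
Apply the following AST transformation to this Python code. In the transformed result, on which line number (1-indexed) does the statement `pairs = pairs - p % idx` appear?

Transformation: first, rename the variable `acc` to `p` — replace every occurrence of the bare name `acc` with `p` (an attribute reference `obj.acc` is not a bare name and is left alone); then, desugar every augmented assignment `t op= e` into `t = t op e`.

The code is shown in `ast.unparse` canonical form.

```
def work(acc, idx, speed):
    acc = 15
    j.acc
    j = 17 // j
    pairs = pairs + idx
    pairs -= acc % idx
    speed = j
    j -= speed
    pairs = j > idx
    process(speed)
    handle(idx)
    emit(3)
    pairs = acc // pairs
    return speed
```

Transformed code:
def work(p, idx, speed):
    p = 15
    j.acc
    j = 17 // j
    pairs = pairs + idx
    pairs = pairs - p % idx
    speed = j
    j = j - speed
    pairs = j > idx
    process(speed)
    handle(idx)
    emit(3)
    pairs = p // pairs
    return speed

6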